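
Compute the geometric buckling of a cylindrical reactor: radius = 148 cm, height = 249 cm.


B^2 = (2.405/R)^2 + (pi/H)^2
B^2 = (2.405/148)^2 + (pi/249)^2
B^2 = 4.2325e-04 /cm^2

4.2325e-04


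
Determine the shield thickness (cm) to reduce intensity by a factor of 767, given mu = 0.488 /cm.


x = ln(factor) / mu
x = ln(767) / 0.488
x = 13.612 cm

13.612


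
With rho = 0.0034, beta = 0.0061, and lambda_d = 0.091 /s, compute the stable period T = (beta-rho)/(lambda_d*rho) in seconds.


T = (beta - rho) / (lambda_d * rho)
T = (0.0061 - 0.0034) / (0.091 * 0.0034)
T = 8.7266 s

8.7266


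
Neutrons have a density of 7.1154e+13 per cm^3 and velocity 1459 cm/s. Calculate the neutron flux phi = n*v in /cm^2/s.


phi = n * v
phi = 7.1154e+13 * 1459
phi = 1.0381e+17 /cm^2/s

1.0381e+17


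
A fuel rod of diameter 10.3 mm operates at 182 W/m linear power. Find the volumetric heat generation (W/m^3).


r = D / 2 / 1000 = 10.3 / 2 / 1000 = 0.00515 m
q''' = q' / (pi * r^2)
q''' = 182 / (pi * 0.00515^2)
q''' = 2.1843e+06 W/m^3

2.1843e+06


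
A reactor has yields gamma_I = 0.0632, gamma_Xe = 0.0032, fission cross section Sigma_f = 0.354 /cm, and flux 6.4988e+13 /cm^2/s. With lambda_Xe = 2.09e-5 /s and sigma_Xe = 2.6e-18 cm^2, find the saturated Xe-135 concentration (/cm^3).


Xe_eq = (gamma_I + gamma_Xe) * Sigma_f * phi / (lambda_Xe + sigma_Xe * phi)
Numerator = (0.0632 + 0.0032) * 0.354 * 6.4988e+13 = 1.527582e+12
Denominator = 2.09e-5 + 2.6e-18 * 6.4988e+13 = 1.898688e-04
Xe_eq = 1.527582e+12 / 1.898688e-04 = 8.0455e+15 /cm^3

8.0455e+15


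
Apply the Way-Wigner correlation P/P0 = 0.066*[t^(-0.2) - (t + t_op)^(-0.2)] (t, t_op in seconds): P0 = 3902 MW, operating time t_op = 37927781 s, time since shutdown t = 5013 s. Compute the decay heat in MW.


P/P0 = 0.066 * [t^(-0.2) - (t + t_op)^(-0.2)]
P/P0 = 0.066 * [5013^(-0.2) - (5013 + 37927781)^(-0.2)]
P/P0 = 0.066 * [0.1819619 - 0.03049278] = 0.009996962
P = 3902 * 0.009996962 = 39.008 MW

39.008


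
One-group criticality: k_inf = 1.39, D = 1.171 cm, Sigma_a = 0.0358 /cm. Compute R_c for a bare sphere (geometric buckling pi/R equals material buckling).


L^2 = D / Sigma_a = 1.171 / 0.0358 = 32.70950 cm^2
B_m^2 = (k_inf - 1) / L^2 = (1.39 - 1) / 32.70950 = 0.01192314 /cm^2
For a bare sphere: B_g = pi/R, so R_c = pi / sqrt(B_m^2)
R_c = pi / sqrt(0.01192314) = 28.771 cm

28.771


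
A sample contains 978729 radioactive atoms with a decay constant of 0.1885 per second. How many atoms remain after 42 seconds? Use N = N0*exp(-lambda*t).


N = N0 * exp(-lambda * t)
N = 978729 * exp(-0.1885 * 42)
N = 356.74

356.74


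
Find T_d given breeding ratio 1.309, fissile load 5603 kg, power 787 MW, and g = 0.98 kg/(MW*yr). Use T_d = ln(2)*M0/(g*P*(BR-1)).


Breeding gain G = BR - 1 = 1.309 - 1 = 0.309
Fissile production rate = g * P * G = 0.98 * 787 * 0.309 = 238.31934 kg/yr
T_d = ln(2) * M0 / (g * P * G)
T_d = ln(2) * 5603 / 238.31934 = 16.296 yr

16.296


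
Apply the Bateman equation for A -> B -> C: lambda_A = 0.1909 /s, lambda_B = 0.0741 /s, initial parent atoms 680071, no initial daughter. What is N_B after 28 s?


N_B(t) = lambda_A * N_A0 / (lambda_B - lambda_A) * [exp(-lambda_A*t) - exp(-lambda_B*t)]
exp(-0.1909*28) = 0.004770997; exp(-0.0741*28) = 0.1255815
N_B = 0.1909 * 680071 / (0.0741 - 0.1909) * (0.004770997 - 0.1255815)
N_B = 134283

134283


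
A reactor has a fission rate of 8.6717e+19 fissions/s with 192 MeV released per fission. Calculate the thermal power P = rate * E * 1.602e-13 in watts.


P = fission_rate * E_MeV * 1.602e-13
P = 8.6717e+19 * 192 * 1.602e-13
P = 2.6673e+09 W

2.6673e+09


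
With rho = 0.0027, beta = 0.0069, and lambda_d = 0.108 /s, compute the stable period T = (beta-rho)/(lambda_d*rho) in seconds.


T = (beta - rho) / (lambda_d * rho)
T = (0.0069 - 0.0027) / (0.108 * 0.0027)
T = 14.403 s

14.403


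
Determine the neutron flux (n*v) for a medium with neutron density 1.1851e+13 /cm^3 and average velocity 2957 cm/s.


phi = n * v
phi = 1.1851e+13 * 2957
phi = 3.5043e+16 /cm^2/s

3.5043e+16


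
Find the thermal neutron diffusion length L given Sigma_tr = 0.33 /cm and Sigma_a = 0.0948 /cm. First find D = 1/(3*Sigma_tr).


D = 1 / (3 * Sigma_tr) = 1 / (3 * 0.33) = 1.010101 cm
L = sqrt(D / Sigma_a)
L = sqrt(1.010101 / 0.0948)
L = 3.2642 cm

3.2642


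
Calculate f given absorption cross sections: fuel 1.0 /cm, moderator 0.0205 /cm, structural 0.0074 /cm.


f = Sigma_a_fuel / (Sigma_a_fuel + Sigma_a_mod + Sigma_a_other)
f = 1.0 / (1.0 + 0.0205 + 0.0074)
f = 0.97286

0.97286


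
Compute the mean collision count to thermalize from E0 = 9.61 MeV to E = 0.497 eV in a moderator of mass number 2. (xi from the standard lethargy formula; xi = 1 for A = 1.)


xi = 1 + (A-1)^2/(2A)*ln((A-1)/(A+1)) = 0.7253469 (for A = 2)
n = ln(E0/E) / xi
n = ln(9.61e6 / 0.497) / 0.7253469
n = ln(1.933602e+07) / 0.7253469 = 23.130

23.130


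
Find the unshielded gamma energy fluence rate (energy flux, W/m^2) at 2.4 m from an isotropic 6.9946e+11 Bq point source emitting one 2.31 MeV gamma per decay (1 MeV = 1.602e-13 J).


psi = A * E * 1.602e-13 / (4*pi*r^2)
psi = 6.9946e+11 * 2.31 * 1.602e-13 / (4*pi*2.4^2)
psi = 0.0035761 W/m^2

0.0035761


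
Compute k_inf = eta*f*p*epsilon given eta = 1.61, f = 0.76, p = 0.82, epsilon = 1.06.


k_inf = eta * f * p * epsilon
k_inf = 1.61 * 0.76 * 0.82 * 1.06
k_inf = 1.0636

1.0636


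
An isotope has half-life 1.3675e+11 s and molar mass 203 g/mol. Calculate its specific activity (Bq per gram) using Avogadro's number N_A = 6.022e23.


lambda = ln(2) / t_half = ln(2) / 1.3675e+11 = 5.068718e-12 /s
SA = lambda * N_A / M
SA = 5.068718e-12 * 6.022e23 / 203
SA = 1.5036e+10 Bq/g

1.5036e+10


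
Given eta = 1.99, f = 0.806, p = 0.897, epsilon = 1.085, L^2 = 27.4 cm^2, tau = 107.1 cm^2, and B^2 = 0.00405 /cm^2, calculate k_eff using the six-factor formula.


k_inf = eta*f*p*eps = 1.99*0.806*0.897*1.085 = 1.561027
P_TNL = 1/(1 + L^2*B^2) = 1/(1 + 27.4*0.00405) = 0.9001143
P_FNL = exp(-B^2*tau) = exp(-0.00405*107.1) = 0.6480710
k_eff = k_inf * P_TNL * P_FNL = 1.561027 * 0.9001143 * 0.6480710
k_eff = 0.91061

0.91061


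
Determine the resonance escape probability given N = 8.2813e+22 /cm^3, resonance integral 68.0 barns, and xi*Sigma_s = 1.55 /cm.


p = exp(-N * I * 1e-24 / (xi*Sigma_s))
p = exp(-8.2813e+22 * 68.0 * 1e-24 / 1.55)
p = 0.026434

0.026434


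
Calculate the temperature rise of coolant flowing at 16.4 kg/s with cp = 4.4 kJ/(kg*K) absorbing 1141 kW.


dT = Q / (m_dot * cp)
dT = 1141 / (16.4 * 4.4)
dT = 15.812 C

15.812


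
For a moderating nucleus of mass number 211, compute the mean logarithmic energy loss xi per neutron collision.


xi = 1 + (A-1)^2/(2A) * ln((A-1)/(A+1))
xi = 1 + (211-1)^2/(2*211) * ln((211-1)/(211 +1))
xi = 0.0094488

0.0094488


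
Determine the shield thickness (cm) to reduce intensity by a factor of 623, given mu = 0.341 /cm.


x = ln(factor) / mu
x = ln(623) / 0.341
x = 18.870 cm

18.870


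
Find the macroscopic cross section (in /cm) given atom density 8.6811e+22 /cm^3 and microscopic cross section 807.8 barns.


Sigma = N * sigma_barns * 1e-24
Sigma = 8.6811e+22 * 807.8 * 1e-24
Sigma = 70.126 /cm

70.126


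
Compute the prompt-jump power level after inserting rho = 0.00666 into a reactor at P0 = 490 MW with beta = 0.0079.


P1/P0 = beta / (beta - rho)
P1/P0 = 0.0079 / (0.0079 - 0.00666) = 6.370968
P1 = 490 * 6.370968 = 3121.8 MW

3121.8


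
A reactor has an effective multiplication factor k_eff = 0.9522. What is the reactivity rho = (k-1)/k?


rho = (k_eff - 1) / k_eff
rho = (0.9522 - 1) / 0.9522
rho = -0.050200

-0.050200


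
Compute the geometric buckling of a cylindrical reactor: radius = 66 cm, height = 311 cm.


B^2 = (2.405/R)^2 + (pi/H)^2
B^2 = (2.405/66)^2 + (pi/311)^2
B^2 = 0.0014299 /cm^2

0.0014299


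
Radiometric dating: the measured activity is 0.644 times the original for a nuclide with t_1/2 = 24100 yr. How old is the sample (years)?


lambda = ln(2) / t_half = ln(2) / 24100 = 2.876129e-05 /yr
t = -ln(A/A0) / lambda
t = -ln(0.644) / 2.876129e-05
t = 15300 yr

15300


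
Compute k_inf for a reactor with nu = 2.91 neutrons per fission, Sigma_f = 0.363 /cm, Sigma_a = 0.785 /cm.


k_inf = nu * Sigma_f / Sigma_a
k_inf = 2.91 * 0.363 / 0.785
k_inf = 1.3456

1.3456


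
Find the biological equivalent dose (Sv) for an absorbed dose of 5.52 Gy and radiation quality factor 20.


H = D * Q
H = 5.52 * 20
H = 110.40 Sv

110.40


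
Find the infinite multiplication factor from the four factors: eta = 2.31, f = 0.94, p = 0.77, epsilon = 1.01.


k_inf = eta * f * p * epsilon
k_inf = 2.31 * 0.94 * 0.77 * 1.01
k_inf = 1.6887

1.6887


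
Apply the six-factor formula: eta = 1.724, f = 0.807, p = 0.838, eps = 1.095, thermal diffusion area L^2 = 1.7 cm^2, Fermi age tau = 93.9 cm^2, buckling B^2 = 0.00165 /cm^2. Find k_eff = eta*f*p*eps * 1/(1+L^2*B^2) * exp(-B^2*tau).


k_inf = eta*f*p*eps = 1.724*0.807*0.838*1.095 = 1.276641
P_TNL = 1/(1 + L^2*B^2) = 1/(1 + 1.7*0.00165) = 0.9972028
P_FNL = exp(-B^2*tau) = exp(-0.00165*93.9) = 0.8564708
k_eff = k_inf * P_TNL * P_FNL = 1.276641 * 0.9972028 * 0.8564708
k_eff = 1.0903

1.0903


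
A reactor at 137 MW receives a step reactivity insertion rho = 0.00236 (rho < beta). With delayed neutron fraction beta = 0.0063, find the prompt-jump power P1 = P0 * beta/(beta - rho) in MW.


P1/P0 = beta / (beta - rho)
P1/P0 = 0.0063 / (0.0063 - 0.00236) = 1.598985
P1 = 137 * 1.598985 = 219.06 MW

219.06


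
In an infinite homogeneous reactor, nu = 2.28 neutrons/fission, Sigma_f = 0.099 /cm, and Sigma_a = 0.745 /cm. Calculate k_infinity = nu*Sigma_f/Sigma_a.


k_inf = nu * Sigma_f / Sigma_a
k_inf = 2.28 * 0.099 / 0.745
k_inf = 0.30298

0.30298


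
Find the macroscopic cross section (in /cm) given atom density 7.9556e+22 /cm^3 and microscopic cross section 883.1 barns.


Sigma = N * sigma_barns * 1e-24
Sigma = 7.9556e+22 * 883.1 * 1e-24
Sigma = 70.256 /cm

70.256


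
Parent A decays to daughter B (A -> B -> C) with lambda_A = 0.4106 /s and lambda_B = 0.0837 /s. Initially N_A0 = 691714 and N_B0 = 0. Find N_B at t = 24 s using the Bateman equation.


N_B(t) = lambda_A * N_A0 / (lambda_B - lambda_A) * [exp(-lambda_A*t) - exp(-lambda_B*t)]
exp(-0.4106*24) = 5.251562e-05; exp(-0.0837*24) = 0.1341496
N_B = 0.4106 * 691714 / (0.0837 - 0.4106) * (5.251562e-05 - 0.1341496)
N_B = 116506

116506


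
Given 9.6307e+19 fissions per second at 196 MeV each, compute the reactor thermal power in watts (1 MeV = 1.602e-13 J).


P = fission_rate * E_MeV * 1.602e-13
P = 9.6307e+19 * 196 * 1.602e-13
P = 3.0240e+09 W

3.0240e+09


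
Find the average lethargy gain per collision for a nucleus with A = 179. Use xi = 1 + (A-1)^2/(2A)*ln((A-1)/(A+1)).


xi = 1 + (A-1)^2/(2A) * ln((A-1)/(A+1))
xi = 1 + (179-1)^2/(2*179) * ln((179-1)/(179 +1))
xi = 0.011132

0.011132


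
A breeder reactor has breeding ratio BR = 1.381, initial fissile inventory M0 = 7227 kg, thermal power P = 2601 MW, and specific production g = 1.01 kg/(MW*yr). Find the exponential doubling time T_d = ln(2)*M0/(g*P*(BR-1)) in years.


Breeding gain G = BR - 1 = 1.381 - 1 = 0.381
Fissile production rate = g * P * G = 1.01 * 2601 * 0.381 = 1000.89081 kg/yr
T_d = ln(2) * M0 / (g * P * G)
T_d = ln(2) * 7227 / 1000.89081 = 5.0049 yr

5.0049


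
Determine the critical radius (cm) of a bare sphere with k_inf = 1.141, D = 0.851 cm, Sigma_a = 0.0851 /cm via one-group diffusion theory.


L^2 = D / Sigma_a = 0.851 / 0.0851 = 10.00000 cm^2
B_m^2 = (k_inf - 1) / L^2 = (1.141 - 1) / 10.00000 = 0.01410000 /cm^2
For a bare sphere: B_g = pi/R, so R_c = pi / sqrt(B_m^2)
R_c = pi / sqrt(0.01410000) = 26.457 cm

26.457


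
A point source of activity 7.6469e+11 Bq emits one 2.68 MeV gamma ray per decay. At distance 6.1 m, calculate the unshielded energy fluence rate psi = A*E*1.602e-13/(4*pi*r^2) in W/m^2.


psi = A * E * 1.602e-13 / (4*pi*r^2)
psi = 7.6469e+11 * 2.68 * 1.602e-13 / (4*pi*6.1^2)
psi = 7.0212e-04 W/m^2

7.0212e-04


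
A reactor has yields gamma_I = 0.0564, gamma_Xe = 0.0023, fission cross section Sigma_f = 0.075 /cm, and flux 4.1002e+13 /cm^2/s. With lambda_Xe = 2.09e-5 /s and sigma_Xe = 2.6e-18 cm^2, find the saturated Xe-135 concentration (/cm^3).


Xe_eq = (gamma_I + gamma_Xe) * Sigma_f * phi / (lambda_Xe + sigma_Xe * phi)
Numerator = (0.0564 + 0.0023) * 0.075 * 4.1002e+13 = 1.805113e+11
Denominator = 2.09e-5 + 2.6e-18 * 4.1002e+13 = 1.275052e-04
Xe_eq = 1.805113e+11 / 1.275052e-04 = 1.4157e+15 /cm^3

1.4157e+15


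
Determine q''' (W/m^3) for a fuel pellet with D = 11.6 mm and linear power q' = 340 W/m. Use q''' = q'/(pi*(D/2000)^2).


r = D / 2 / 1000 = 11.6 / 2 / 1000 = 0.0058 m
q''' = q' / (pi * r^2)
q''' = 340 / (pi * 0.0058^2)
q''' = 3.2172e+06 W/m^3

3.2172e+06


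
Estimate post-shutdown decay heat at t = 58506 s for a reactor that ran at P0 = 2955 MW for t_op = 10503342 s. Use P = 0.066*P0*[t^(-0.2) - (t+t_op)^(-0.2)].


P/P0 = 0.066 * [t^(-0.2) - (t + t_op)^(-0.2)]
P/P0 = 0.066 * [58506^(-0.2) - (58506 + 10503342)^(-0.2)]
P/P0 = 0.066 * [0.1113166 - 0.03937785] = 0.004747958
P = 2955 * 0.004747958 = 14.030 MW

14.030


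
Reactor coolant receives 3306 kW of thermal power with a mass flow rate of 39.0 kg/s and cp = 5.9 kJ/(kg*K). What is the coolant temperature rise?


dT = Q / (m_dot * cp)
dT = 3306 / (39.0 * 5.9)
dT = 14.368 C

14.368


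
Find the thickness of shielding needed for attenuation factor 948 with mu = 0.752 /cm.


x = ln(factor) / mu
x = ln(948) / 0.752
x = 9.1148 cm

9.1148


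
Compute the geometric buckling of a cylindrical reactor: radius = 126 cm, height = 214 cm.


B^2 = (2.405/R)^2 + (pi/H)^2
B^2 = (2.405/126)^2 + (pi/214)^2
B^2 = 5.7984e-04 /cm^2

5.7984e-04


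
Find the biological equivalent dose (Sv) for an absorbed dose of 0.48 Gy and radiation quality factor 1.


H = D * Q
H = 0.48 * 1
H = 0.48000 Sv

0.48000


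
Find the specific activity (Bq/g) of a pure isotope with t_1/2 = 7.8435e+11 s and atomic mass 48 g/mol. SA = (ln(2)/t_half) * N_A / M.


lambda = ln(2) / t_half = ln(2) / 7.8435e+11 = 8.837218e-13 /s
SA = lambda * N_A / M
SA = 8.837218e-13 * 6.022e23 / 48
SA = 1.1087e+10 Bq/g

1.1087e+10


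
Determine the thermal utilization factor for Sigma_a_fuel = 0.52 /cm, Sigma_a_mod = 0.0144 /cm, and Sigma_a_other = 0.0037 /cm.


f = Sigma_a_fuel / (Sigma_a_fuel + Sigma_a_mod + Sigma_a_other)
f = 0.52 / (0.52 + 0.0144 + 0.0037)
f = 0.96636

0.96636


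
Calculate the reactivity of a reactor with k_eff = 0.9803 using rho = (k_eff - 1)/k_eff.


rho = (k_eff - 1) / k_eff
rho = (0.9803 - 1) / 0.9803
rho = -0.020096

-0.020096


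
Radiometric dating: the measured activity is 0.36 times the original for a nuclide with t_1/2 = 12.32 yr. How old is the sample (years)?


lambda = ln(2) / t_half = ln(2) / 12.32 = 0.05626195 /yr
t = -ln(A/A0) / lambda
t = -ln(0.36) / 0.05626195
t = 18.159 yr

18.159


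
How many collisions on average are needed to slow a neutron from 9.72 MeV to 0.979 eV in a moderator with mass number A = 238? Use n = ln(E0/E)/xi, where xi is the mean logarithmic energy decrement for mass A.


xi = 1 + (A-1)^2/(2A)*ln((A-1)/(A+1)) = 0.008379872 (for A = 238)
n = ln(E0/E) / xi
n = ln(9.72e6 / 0.979) / 0.008379872
n = ln(9.928498e+06) / 0.008379872 = 1922.6

1922.6


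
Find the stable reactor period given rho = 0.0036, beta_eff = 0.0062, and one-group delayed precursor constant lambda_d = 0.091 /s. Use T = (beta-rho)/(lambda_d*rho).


T = (beta - rho) / (lambda_d * rho)
T = (0.0062 - 0.0036) / (0.091 * 0.0036)
T = 7.9365 s

7.9365


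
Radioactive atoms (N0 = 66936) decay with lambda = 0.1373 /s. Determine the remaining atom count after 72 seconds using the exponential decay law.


N = N0 * exp(-lambda * t)
N = 66936 * exp(-0.1373 * 72)
N = 3.4072

3.4072


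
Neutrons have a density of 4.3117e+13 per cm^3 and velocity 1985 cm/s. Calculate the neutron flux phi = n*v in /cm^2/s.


phi = n * v
phi = 4.3117e+13 * 1985
phi = 8.5587e+16 /cm^2/s

8.5587e+16


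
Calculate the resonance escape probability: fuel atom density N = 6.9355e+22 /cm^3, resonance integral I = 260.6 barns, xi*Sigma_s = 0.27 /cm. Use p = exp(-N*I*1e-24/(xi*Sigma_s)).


p = exp(-N * I * 1e-24 / (xi*Sigma_s))
p = exp(-6.9355e+22 * 260.6 * 1e-24 / 0.27)
p = 8.4751e-30

8.4751e-30


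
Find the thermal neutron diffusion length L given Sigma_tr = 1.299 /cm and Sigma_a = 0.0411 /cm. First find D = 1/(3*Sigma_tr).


D = 1 / (3 * Sigma_tr) = 1 / (3 * 1.299) = 0.2566076 cm
L = sqrt(D / Sigma_a)
L = sqrt(0.2566076 / 0.0411)
L = 2.4987 cm

2.4987


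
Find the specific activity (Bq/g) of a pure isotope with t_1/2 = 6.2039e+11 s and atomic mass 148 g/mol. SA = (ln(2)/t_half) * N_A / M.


lambda = ln(2) / t_half = ln(2) / 6.2039e+11 = 1.117277e-12 /s
SA = lambda * N_A / M
SA = 1.117277e-12 * 6.022e23 / 148
SA = 4.5461e+09 Bq/g

4.5461e+09


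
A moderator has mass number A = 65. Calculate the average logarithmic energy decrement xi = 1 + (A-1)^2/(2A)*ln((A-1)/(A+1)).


xi = 1 + (A-1)^2/(2A) * ln((A-1)/(A+1))
xi = 1 + (65-1)^2/(2*65) * ln((65-1)/(65 +1))
xi = 0.030456

0.030456


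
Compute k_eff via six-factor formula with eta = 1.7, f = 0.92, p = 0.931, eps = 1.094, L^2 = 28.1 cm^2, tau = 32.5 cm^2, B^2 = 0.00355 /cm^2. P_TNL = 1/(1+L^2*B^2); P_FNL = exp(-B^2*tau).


k_inf = eta*f*p*eps = 1.7*0.92*0.931*1.094 = 1.592956
P_TNL = 1/(1 + L^2*B^2) = 1/(1 + 28.1*0.00355) = 0.9092934
P_FNL = exp(-B^2*tau) = exp(-0.00355*32.5) = 0.8910319
k_eff = k_inf * P_TNL * P_FNL = 1.592956 * 0.9092934 * 0.8910319
k_eff = 1.2906

1.2906


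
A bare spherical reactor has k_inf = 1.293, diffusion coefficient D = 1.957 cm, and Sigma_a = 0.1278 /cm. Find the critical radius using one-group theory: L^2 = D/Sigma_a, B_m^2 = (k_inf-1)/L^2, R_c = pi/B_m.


L^2 = D / Sigma_a = 1.957 / 0.1278 = 15.31299 cm^2
B_m^2 = (k_inf - 1) / L^2 = (1.293 - 1) / 15.31299 = 0.01913408 /cm^2
For a bare sphere: B_g = pi/R, so R_c = pi / sqrt(B_m^2)
R_c = pi / sqrt(0.01913408) = 22.712 cm

22.712


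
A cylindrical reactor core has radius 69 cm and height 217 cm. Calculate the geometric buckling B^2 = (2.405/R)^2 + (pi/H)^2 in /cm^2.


B^2 = (2.405/R)^2 + (pi/H)^2
B^2 = (2.405/69)^2 + (pi/217)^2
B^2 = 0.0014245 /cm^2

0.0014245


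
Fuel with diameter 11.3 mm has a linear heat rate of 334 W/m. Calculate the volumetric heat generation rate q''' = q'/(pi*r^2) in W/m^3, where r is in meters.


r = D / 2 / 1000 = 11.3 / 2 / 1000 = 0.00565 m
q''' = q' / (pi * r^2)
q''' = 334 / (pi * 0.00565^2)
q''' = 3.3304e+06 W/m^3

3.3304e+06


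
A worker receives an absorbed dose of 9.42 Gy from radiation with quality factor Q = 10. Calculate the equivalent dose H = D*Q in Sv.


H = D * Q
H = 9.42 * 10
H = 94.200 Sv

94.200


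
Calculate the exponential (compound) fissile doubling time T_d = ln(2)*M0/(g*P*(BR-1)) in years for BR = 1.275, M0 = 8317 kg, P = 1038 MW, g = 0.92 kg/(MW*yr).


Breeding gain G = BR - 1 = 1.275 - 1 = 0.275
Fissile production rate = g * P * G = 0.92 * 1038 * 0.275 = 262.614 kg/yr
T_d = ln(2) * M0 / (g * P * G)
T_d = ln(2) * 8317 / 262.614 = 21.952 yr

21.952


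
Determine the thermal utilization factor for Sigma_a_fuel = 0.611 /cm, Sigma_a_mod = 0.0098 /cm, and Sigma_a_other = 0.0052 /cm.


f = Sigma_a_fuel / (Sigma_a_fuel + Sigma_a_mod + Sigma_a_other)
f = 0.611 / (0.611 + 0.0098 + 0.0052)
f = 0.97604

0.97604


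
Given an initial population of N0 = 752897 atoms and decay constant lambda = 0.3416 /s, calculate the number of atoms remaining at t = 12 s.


N = N0 * exp(-lambda * t)
N = 752897 * exp(-0.3416 * 12)
N = 12488

12488


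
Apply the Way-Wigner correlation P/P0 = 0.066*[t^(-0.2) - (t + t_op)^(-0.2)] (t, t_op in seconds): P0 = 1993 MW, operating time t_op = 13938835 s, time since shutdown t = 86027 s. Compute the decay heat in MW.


P/P0 = 0.066 * [t^(-0.2) - (t + t_op)^(-0.2)]
P/P0 = 0.066 * [86027^(-0.2) - (86027 + 13938835)^(-0.2)]
P/P0 = 0.066 * [0.1030559 - 0.03720663] = 0.004346052
P = 1993 * 0.004346052 = 8.6617 MW

8.6617


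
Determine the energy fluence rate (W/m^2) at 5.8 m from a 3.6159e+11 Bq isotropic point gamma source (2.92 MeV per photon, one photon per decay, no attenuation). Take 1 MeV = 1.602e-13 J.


psi = A * E * 1.602e-13 / (4*pi*r^2)
psi = 3.6159e+11 * 2.92 * 1.602e-13 / (4*pi*5.8^2)
psi = 4.0013e-04 W/m^2

4.0013e-04


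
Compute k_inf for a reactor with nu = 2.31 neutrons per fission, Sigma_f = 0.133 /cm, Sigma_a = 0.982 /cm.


k_inf = nu * Sigma_f / Sigma_a
k_inf = 2.31 * 0.133 / 0.982
k_inf = 0.31286

0.31286


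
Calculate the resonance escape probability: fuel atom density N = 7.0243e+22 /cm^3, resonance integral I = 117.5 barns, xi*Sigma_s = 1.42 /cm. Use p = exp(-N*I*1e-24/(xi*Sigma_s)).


p = exp(-N * I * 1e-24 / (xi*Sigma_s))
p = exp(-7.0243e+22 * 117.5 * 1e-24 / 1.42)
p = 0.0029904

0.0029904


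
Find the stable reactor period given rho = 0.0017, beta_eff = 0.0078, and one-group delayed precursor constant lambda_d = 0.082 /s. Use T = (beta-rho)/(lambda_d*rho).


T = (beta - rho) / (lambda_d * rho)
T = (0.0078 - 0.0017) / (0.082 * 0.0017)
T = 43.759 s

43.759


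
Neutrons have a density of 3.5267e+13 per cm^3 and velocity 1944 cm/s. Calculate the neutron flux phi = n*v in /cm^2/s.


phi = n * v
phi = 3.5267e+13 * 1944
phi = 6.8559e+16 /cm^2/s

6.8559e+16


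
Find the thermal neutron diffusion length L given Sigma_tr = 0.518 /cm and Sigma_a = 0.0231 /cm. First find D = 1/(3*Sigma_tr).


D = 1 / (3 * Sigma_tr) = 1 / (3 * 0.518) = 0.6435006 cm
L = sqrt(D / Sigma_a)
L = sqrt(0.6435006 / 0.0231)
L = 5.2780 cm

5.2780


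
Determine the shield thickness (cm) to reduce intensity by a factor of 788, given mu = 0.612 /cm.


x = ln(factor) / mu
x = ln(788) / 0.612
x = 10.898 cm

10.898


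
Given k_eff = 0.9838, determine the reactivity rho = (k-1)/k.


rho = (k_eff - 1) / k_eff
rho = (0.9838 - 1) / 0.9838
rho = -0.016467

-0.016467


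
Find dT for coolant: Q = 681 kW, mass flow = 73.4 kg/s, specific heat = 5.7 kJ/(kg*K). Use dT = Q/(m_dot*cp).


dT = Q / (m_dot * cp)
dT = 681 / (73.4 * 5.7)
dT = 1.6277 C

1.6277


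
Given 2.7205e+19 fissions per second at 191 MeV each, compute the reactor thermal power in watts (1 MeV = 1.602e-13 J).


P = fission_rate * E_MeV * 1.602e-13
P = 2.7205e+19 * 191 * 1.602e-13
P = 8.3242e+08 W

8.3242e+08


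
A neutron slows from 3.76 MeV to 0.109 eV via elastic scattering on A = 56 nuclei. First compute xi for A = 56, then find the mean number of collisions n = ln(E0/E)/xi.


xi = 1 + (A-1)^2/(2A)*ln((A-1)/(A+1)) = 0.03529286 (for A = 56)
n = ln(E0/E) / xi
n = ln(3.76e6 / 0.109) / 0.03529286
n = ln(3.449541e+07) / 0.03529286 = 491.78

491.78


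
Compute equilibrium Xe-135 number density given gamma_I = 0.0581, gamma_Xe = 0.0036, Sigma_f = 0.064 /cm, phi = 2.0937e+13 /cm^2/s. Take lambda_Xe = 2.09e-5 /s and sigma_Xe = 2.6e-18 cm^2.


Xe_eq = (gamma_I + gamma_Xe) * Sigma_f * phi / (lambda_Xe + sigma_Xe * phi)
Numerator = (0.0581 + 0.0036) * 0.064 * 2.0937e+13 = 8.267603e+10
Denominator = 2.09e-5 + 2.6e-18 * 2.0937e+13 = 7.533620e-05
Xe_eq = 8.267603e+10 / 7.533620e-05 = 1.0974e+15 /cm^3

1.0974e+15


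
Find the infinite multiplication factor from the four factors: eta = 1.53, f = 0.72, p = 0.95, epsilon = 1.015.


k_inf = eta * f * p * epsilon
k_inf = 1.53 * 0.72 * 0.95 * 1.015
k_inf = 1.0622

1.0622


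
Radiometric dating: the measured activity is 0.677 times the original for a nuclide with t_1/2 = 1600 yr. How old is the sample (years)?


lambda = ln(2) / t_half = ln(2) / 1600 = 4.332170e-04 /yr
t = -ln(A/A0) / lambda
t = -ln(0.677) / 4.332170e-04
t = 900.44 yr

900.44


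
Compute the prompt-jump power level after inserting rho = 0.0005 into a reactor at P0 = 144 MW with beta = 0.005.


P1/P0 = beta / (beta - rho)
P1/P0 = 0.005 / (0.005 - 0.0005) = 1.111111
P1 = 144 * 1.111111 = 160.00 MW

160.00


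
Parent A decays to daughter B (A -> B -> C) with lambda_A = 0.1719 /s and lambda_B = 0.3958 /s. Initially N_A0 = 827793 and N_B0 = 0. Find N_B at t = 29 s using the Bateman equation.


N_B(t) = lambda_A * N_A0 / (lambda_B - lambda_A) * [exp(-lambda_A*t) - exp(-lambda_B*t)]
exp(-0.1719*29) = 0.006839094; exp(-0.3958*29) = 1.035335e-05
N_B = 0.1719 * 827793 / (0.3958 - 0.1719) * (0.006839094 - 1.035335e-05)
N_B = 4339.9

4339.9


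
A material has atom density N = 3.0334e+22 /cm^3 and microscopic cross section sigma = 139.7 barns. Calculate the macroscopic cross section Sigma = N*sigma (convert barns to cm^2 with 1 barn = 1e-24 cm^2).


Sigma = N * sigma_barns * 1e-24
Sigma = 3.0334e+22 * 139.7 * 1e-24
Sigma = 4.2377 /cm

4.2377


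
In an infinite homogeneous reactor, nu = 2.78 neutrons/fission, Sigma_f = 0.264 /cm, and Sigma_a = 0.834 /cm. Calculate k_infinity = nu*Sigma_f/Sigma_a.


k_inf = nu * Sigma_f / Sigma_a
k_inf = 2.78 * 0.264 / 0.834
k_inf = 0.88000

0.88000


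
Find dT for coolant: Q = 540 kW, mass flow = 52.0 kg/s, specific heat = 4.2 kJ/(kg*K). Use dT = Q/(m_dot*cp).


dT = Q / (m_dot * cp)
dT = 540 / (52.0 * 4.2)
dT = 2.4725 C

2.4725


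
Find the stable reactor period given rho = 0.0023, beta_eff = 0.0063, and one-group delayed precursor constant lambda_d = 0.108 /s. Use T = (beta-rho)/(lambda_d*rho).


T = (beta - rho) / (lambda_d * rho)
T = (0.0063 - 0.0023) / (0.108 * 0.0023)
T = 16.103 s

16.103


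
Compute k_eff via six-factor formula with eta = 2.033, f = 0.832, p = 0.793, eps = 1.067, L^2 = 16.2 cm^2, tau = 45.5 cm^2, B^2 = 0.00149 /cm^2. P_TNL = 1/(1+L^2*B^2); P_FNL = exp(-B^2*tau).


k_inf = eta*f*p*eps = 2.033*0.832*0.793*1.067 = 1.431193
P_TNL = 1/(1 + L^2*B^2) = 1/(1 + 16.2*0.00149) = 0.9764309
P_FNL = exp(-B^2*tau) = exp(-0.00149*45.5) = 0.9344520
k_eff = k_inf * P_TNL * P_FNL = 1.431193 * 0.9764309 * 0.9344520
k_eff = 1.3059

1.3059


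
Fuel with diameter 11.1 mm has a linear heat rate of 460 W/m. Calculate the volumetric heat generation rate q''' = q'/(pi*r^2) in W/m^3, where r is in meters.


r = D / 2 / 1000 = 11.1 / 2 / 1000 = 0.00555 m
q''' = q' / (pi * r^2)
q''' = 460 / (pi * 0.00555^2)
q''' = 4.7536e+06 W/m^3

4.7536e+06


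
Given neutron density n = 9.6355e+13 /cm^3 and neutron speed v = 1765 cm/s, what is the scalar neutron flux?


phi = n * v
phi = 9.6355e+13 * 1765
phi = 1.7007e+17 /cm^2/s

1.7007e+17


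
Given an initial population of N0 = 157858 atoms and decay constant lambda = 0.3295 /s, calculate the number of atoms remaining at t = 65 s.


N = N0 * exp(-lambda * t)
N = 157858 * exp(-0.3295 * 65)
N = 7.8843e-05

7.8843e-05


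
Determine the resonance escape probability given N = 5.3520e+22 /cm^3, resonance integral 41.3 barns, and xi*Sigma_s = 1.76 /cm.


p = exp(-N * I * 1e-24 / (xi*Sigma_s))
p = exp(-5.3520e+22 * 41.3 * 1e-24 / 1.76)
p = 0.28482

0.28482


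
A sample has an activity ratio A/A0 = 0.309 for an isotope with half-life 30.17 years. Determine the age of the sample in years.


lambda = ln(2) / t_half = ln(2) / 30.17 = 0.02297472 /yr
t = -ln(A/A0) / lambda
t = -ln(0.309) / 0.02297472
t = 51.118 yr

51.118


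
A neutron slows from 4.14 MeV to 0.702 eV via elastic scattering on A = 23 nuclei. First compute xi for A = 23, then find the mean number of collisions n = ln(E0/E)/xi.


xi = 1 + (A-1)^2/(2A)*ln((A-1)/(A+1)) = 0.08448899 (for A = 23)
n = ln(E0/E) / xi
n = ln(4.14e6 / 0.702) / 0.08448899
n = ln(5.897436e+06) / 0.08448899 = 184.52

184.52


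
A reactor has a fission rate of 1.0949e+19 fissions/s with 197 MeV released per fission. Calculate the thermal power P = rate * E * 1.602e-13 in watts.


P = fission_rate * E_MeV * 1.602e-13
P = 1.0949e+19 * 197 * 1.602e-13
P = 3.4554e+08 W

3.4554e+08


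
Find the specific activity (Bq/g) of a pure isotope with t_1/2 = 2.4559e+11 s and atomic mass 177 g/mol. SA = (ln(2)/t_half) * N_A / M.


lambda = ln(2) / t_half = ln(2) / 2.4559e+11 = 2.822375e-12 /s
SA = lambda * N_A / M
SA = 2.822375e-12 * 6.022e23 / 177
SA = 9.6025e+09 Bq/g

9.6025e+09


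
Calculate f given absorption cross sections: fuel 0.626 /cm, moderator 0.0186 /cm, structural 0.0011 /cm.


f = Sigma_a_fuel / (Sigma_a_fuel + Sigma_a_mod + Sigma_a_other)
f = 0.626 / (0.626 + 0.0186 + 0.0011)
f = 0.96949

0.96949


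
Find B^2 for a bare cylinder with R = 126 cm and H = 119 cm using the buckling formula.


B^2 = (2.405/R)^2 + (pi/H)^2
B^2 = (2.405/126)^2 + (pi/119)^2
B^2 = 0.0010613 /cm^2

0.0010613


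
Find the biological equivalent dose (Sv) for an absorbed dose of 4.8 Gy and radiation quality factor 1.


H = D * Q
H = 4.8 * 1
H = 4.8000 Sv

4.8000


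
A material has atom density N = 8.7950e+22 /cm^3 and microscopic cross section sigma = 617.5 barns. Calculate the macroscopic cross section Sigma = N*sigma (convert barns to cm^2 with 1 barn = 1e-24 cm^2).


Sigma = N * sigma_barns * 1e-24
Sigma = 8.7950e+22 * 617.5 * 1e-24
Sigma = 54.309 /cm

54.309


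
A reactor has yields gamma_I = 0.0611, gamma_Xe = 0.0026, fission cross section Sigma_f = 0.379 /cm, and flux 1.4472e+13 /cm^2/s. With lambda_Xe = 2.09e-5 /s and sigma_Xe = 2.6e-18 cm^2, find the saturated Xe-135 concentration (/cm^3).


Xe_eq = (gamma_I + gamma_Xe) * Sigma_f * phi / (lambda_Xe + sigma_Xe * phi)
Numerator = (0.0611 + 0.0026) * 0.379 * 1.4472e+13 = 3.493874e+11
Denominator = 2.09e-5 + 2.6e-18 * 1.4472e+13 = 5.852720e-05
Xe_eq = 3.493874e+11 / 5.852720e-05 = 5.9697e+15 /cm^3

5.9697e+15


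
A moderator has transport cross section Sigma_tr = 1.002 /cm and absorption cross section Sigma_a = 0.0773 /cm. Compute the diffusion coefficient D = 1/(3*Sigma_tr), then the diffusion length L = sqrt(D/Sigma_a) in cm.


D = 1 / (3 * Sigma_tr) = 1 / (3 * 1.002) = 0.3326680 cm
L = sqrt(D / Sigma_a)
L = sqrt(0.3326680 / 0.0773)
L = 2.0745 cm

2.0745


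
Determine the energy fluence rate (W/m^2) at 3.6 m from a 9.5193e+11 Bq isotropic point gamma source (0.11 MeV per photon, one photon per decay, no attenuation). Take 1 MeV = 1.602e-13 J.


psi = A * E * 1.602e-13 / (4*pi*r^2)
psi = 9.5193e+11 * 0.11 * 1.602e-13 / (4*pi*3.6^2)
psi = 1.0300e-04 W/m^2

1.0300e-04


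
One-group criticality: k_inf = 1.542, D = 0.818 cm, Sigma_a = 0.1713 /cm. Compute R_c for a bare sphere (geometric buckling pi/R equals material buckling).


L^2 = D / Sigma_a = 0.818 / 0.1713 = 4.775248 cm^2
B_m^2 = (k_inf - 1) / L^2 = (1.542 - 1) / 4.775248 = 0.1135020 /cm^2
For a bare sphere: B_g = pi/R, so R_c = pi / sqrt(B_m^2)
R_c = pi / sqrt(0.1135020) = 9.3250 cm

9.3250


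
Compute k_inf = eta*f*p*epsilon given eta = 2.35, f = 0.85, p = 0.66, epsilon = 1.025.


k_inf = eta * f * p * epsilon
k_inf = 2.35 * 0.85 * 0.66 * 1.025
k_inf = 1.3513

1.3513


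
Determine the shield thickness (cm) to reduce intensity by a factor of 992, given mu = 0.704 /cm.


x = ln(factor) / mu
x = ln(992) / 0.704
x = 9.8007 cm

9.8007


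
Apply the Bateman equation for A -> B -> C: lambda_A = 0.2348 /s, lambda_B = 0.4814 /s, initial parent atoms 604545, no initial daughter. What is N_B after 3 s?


N_B(t) = lambda_A * N_A0 / (lambda_B - lambda_A) * [exp(-lambda_A*t) - exp(-lambda_B*t)]
exp(-0.2348*3) = 0.4944051; exp(-0.4814*3) = 0.2359347
N_B = 0.2348 * 604545 / (0.4814 - 0.2348) * (0.4944051 - 0.2359347)
N_B = 148780

148780


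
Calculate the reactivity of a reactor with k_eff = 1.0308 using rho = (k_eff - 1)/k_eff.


rho = (k_eff - 1) / k_eff
rho = (1.0308 - 1) / 1.0308
rho = 0.029880

0.029880


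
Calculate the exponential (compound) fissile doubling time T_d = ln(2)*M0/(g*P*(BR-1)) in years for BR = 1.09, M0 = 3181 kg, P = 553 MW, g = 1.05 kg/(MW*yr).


Breeding gain G = BR - 1 = 1.09 - 1 = 0.09
Fissile production rate = g * P * G = 1.05 * 553 * 0.09 = 52.2585 kg/yr
T_d = ln(2) * M0 / (g * P * G)
T_d = ln(2) * 3181 / 52.2585 = 42.192 yr

42.192


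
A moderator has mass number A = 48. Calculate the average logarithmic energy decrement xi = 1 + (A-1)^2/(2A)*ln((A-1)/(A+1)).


xi = 1 + (A-1)^2/(2A) * ln((A-1)/(A+1))
xi = 1 + (48-1)^2/(2*48) * ln((48-1)/(48 +1))
xi = 0.041094

0.041094


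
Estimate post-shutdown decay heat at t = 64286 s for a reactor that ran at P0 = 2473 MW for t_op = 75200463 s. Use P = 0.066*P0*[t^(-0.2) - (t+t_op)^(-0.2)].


P/P0 = 0.066 * [t^(-0.2) - (t + t_op)^(-0.2)]
P/P0 = 0.066 * [64286^(-0.2) - (64286 + 75200463)^(-0.2)]
P/P0 = 0.066 * [0.1092387 - 0.02658776] = 0.005454962
P = 2473 * 0.005454962 = 13.490 MW

13.490


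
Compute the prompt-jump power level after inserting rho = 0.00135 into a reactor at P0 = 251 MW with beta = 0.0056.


P1/P0 = beta / (beta - rho)
P1/P0 = 0.0056 / (0.0056 - 0.00135) = 1.317647
P1 = 251 * 1.317647 = 330.73 MW

330.73


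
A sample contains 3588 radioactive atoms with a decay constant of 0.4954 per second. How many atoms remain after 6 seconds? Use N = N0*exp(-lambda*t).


N = N0 * exp(-lambda * t)
N = 3588 * exp(-0.4954 * 6)
N = 183.64

183.64


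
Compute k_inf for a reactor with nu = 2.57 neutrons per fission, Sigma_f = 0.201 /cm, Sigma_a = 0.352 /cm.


k_inf = nu * Sigma_f / Sigma_a
k_inf = 2.57 * 0.201 / 0.352
k_inf = 1.4675

1.4675


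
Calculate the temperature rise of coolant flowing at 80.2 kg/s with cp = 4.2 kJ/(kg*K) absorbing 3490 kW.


dT = Q / (m_dot * cp)
dT = 3490 / (80.2 * 4.2)
dT = 10.361 C

10.361


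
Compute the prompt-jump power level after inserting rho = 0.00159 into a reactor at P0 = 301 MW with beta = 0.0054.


P1/P0 = beta / (beta - rho)
P1/P0 = 0.0054 / (0.0054 - 0.00159) = 1.417323
P1 = 301 * 1.417323 = 426.61 MW

426.61


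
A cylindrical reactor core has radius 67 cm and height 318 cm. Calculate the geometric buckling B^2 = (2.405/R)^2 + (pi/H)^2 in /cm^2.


B^2 = (2.405/R)^2 + (pi/H)^2
B^2 = (2.405/67)^2 + (pi/318)^2
B^2 = 0.0013861 /cm^2

0.0013861


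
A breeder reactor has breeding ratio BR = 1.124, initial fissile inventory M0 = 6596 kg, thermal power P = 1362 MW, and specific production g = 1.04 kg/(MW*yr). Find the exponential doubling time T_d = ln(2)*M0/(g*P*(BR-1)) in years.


Breeding gain G = BR - 1 = 1.124 - 1 = 0.124
Fissile production rate = g * P * G = 1.04 * 1362 * 0.124 = 175.64352 kg/yr
T_d = ln(2) * M0 / (g * P * G)
T_d = ln(2) * 6596 / 175.64352 = 26.030 yr

26.030


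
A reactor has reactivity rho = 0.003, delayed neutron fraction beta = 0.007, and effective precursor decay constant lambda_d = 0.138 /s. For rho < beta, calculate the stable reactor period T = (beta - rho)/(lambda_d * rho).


T = (beta - rho) / (lambda_d * rho)
T = (0.007 - 0.003) / (0.138 * 0.003)
T = 9.6618 s

9.6618


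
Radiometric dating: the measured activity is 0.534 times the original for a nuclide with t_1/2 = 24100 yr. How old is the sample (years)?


lambda = ln(2) / t_half = ln(2) / 24100 = 2.876129e-05 /yr
t = -ln(A/A0) / lambda
t = -ln(0.534) / 2.876129e-05
t = 21813 yr

21813


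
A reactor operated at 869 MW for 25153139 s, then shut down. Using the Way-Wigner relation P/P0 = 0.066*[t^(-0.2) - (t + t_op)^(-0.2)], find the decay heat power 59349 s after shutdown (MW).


P/P0 = 0.066 * [t^(-0.2) - (t + t_op)^(-0.2)]
P/P0 = 0.066 * [59349^(-0.2) - (59349 + 25153139)^(-0.2)]
P/P0 = 0.066 * [0.1109986 - 0.03308848] = 0.005142068
P = 869 * 0.005142068 = 4.4685 MW

4.4685


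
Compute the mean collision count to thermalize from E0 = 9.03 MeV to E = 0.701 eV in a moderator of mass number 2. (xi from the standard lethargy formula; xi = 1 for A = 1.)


xi = 1 + (A-1)^2/(2A)*ln((A-1)/(A+1)) = 0.7253469 (for A = 2)
n = ln(E0/E) / xi
n = ln(9.03e6 / 0.701) / 0.7253469
n = ln(1.288160e+07) / 0.7253469 = 22.570

22.570


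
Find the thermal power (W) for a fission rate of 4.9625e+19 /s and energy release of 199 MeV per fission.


P = fission_rate * E_MeV * 1.602e-13
P = 4.9625e+19 * 199 * 1.602e-13
P = 1.5820e+09 W

1.5820e+09


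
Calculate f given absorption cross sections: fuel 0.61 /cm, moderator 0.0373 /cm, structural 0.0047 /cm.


f = Sigma_a_fuel / (Sigma_a_fuel + Sigma_a_mod + Sigma_a_other)
f = 0.61 / (0.61 + 0.0373 + 0.0047)
f = 0.93558

0.93558


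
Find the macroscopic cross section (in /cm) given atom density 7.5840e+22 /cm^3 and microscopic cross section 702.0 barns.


Sigma = N * sigma_barns * 1e-24
Sigma = 7.5840e+22 * 702.0 * 1e-24
Sigma = 53.240 /cm

53.240


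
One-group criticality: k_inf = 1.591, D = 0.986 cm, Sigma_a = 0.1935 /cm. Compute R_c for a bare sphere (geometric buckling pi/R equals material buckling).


L^2 = D / Sigma_a = 0.986 / 0.1935 = 5.095607 cm^2
B_m^2 = (k_inf - 1) / L^2 = (1.591 - 1) / 5.095607 = 0.1159823 /cm^2
For a bare sphere: B_g = pi/R, so R_c = pi / sqrt(B_m^2)
R_c = pi / sqrt(0.1159823) = 9.2247 cm

9.2247


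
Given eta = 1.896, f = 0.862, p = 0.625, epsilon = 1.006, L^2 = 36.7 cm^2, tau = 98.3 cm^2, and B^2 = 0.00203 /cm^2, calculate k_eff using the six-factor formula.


k_inf = eta*f*p*eps = 1.896*0.862*0.625*1.006 = 1.027599
P_TNL = 1/(1 + L^2*B^2) = 1/(1 + 36.7*0.00203) = 0.9306646
P_FNL = exp(-B^2*tau) = exp(-0.00203*98.3) = 0.8191001
k_eff = k_inf * P_TNL * P_FNL = 1.027599 * 0.9306646 * 0.8191001
k_eff = 0.78335

0.78335


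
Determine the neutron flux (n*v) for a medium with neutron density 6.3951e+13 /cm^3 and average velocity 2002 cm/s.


phi = n * v
phi = 6.3951e+13 * 2002
phi = 1.2803e+17 /cm^2/s

1.2803e+17


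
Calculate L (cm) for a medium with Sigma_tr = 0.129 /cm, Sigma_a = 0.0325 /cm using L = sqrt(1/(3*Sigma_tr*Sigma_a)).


D = 1 / (3 * Sigma_tr) = 1 / (3 * 0.129) = 2.583979 cm
L = sqrt(D / Sigma_a)
L = sqrt(2.583979 / 0.0325)
L = 8.9167 cm

8.9167


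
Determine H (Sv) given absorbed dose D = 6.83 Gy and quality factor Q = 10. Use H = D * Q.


H = D * Q
H = 6.83 * 10
H = 68.300 Sv

68.300


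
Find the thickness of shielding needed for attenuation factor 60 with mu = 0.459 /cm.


x = ln(factor) / mu
x = ln(60) / 0.459
x = 8.9201 cm

8.9201


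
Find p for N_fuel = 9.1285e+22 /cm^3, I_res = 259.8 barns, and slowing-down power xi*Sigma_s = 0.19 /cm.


p = exp(-N * I * 1e-24 / (xi*Sigma_s))
p = exp(-9.1285e+22 * 259.8 * 1e-24 / 0.19)
p = 6.1839e-55

6.1839e-55


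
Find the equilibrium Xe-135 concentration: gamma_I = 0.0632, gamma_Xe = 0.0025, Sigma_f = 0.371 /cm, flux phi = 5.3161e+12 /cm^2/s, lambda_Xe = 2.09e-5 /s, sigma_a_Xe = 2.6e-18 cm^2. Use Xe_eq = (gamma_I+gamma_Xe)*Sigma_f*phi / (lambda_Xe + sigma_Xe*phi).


Xe_eq = (gamma_I + gamma_Xe) * Sigma_f * phi / (lambda_Xe + sigma_Xe * phi)
Numerator = (0.0632 + 0.0025) * 0.371 * 5.3161e+12 = 1.295783e+11
Denominator = 2.09e-5 + 2.6e-18 * 5.3161e+12 = 3.472186e-05
Xe_eq = 1.295783e+11 / 3.472186e-05 = 3.7319e+15 /cm^3

3.7319e+15


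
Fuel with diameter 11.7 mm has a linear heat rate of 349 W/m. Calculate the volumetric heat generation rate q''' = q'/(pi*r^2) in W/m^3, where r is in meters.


r = D / 2 / 1000 = 11.7 / 2 / 1000 = 0.00585 m
q''' = q' / (pi * r^2)
q''' = 349 / (pi * 0.00585^2)
q''' = 3.2461e+06 W/m^3

3.2461e+06


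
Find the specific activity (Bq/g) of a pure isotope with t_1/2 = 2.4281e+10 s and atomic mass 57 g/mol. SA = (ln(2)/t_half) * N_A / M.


lambda = ln(2) / t_half = ln(2) / 2.4281e+10 = 2.854690e-11 /s
SA = lambda * N_A / M
SA = 2.854690e-11 * 6.022e23 / 57
SA = 3.0160e+11 Bq/g

3.0160e+11


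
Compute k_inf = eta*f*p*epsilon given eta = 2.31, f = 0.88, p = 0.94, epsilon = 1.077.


k_inf = eta * f * p * epsilon
k_inf = 2.31 * 0.88 * 0.94 * 1.077
k_inf = 2.0580

2.0580


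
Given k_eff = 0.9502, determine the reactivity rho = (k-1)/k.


rho = (k_eff - 1) / k_eff
rho = (0.9502 - 1) / 0.9502
rho = -0.052410

-0.052410


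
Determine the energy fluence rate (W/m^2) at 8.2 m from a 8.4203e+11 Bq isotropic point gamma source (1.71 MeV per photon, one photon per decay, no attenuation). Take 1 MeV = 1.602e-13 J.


psi = A * E * 1.602e-13 / (4*pi*r^2)
psi = 8.4203e+11 * 1.71 * 1.602e-13 / (4*pi*8.2^2)
psi = 2.7299e-04 W/m^2

2.7299e-04
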